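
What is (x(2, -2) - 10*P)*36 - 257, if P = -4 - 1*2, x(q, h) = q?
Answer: 1975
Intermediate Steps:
P = -6 (P = -4 - 2 = -6)
(x(2, -2) - 10*P)*36 - 257 = (2 - 10*(-6))*36 - 257 = (2 + 60)*36 - 257 = 62*36 - 257 = 2232 - 257 = 1975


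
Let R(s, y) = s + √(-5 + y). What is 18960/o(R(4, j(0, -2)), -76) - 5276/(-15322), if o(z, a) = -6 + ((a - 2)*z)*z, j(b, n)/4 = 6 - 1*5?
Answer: -288440184/23572897 + 20540*I/3077 ≈ -12.236 + 6.6753*I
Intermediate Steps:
j(b, n) = 4 (j(b, n) = 4*(6 - 1*5) = 4*(6 - 5) = 4*1 = 4)
o(z, a) = -6 + z²*(-2 + a) (o(z, a) = -6 + ((-2 + a)*z)*z = -6 + (z*(-2 + a))*z = -6 + z²*(-2 + a))
18960/o(R(4, j(0, -2)), -76) - 5276/(-15322) = 18960/(-6 - 2*(4 + √(-5 + 4))² - 76*(4 + √(-5 + 4))²) - 5276/(-15322) = 18960/(-6 - 2*(4 + √(-1))² - 76*(4 + √(-1))²) - 5276*(-1/15322) = 18960/(-6 - 2*(4 + I)² - 76*(4 + I)²) + 2638/7661 = 18960/(-6 - 78*(4 + I)²) + 2638/7661 = 2638/7661 + 18960/(-6 - 78*(4 + I)²)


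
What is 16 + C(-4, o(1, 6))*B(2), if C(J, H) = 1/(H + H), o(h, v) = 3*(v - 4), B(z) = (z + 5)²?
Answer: 241/12 ≈ 20.083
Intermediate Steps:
B(z) = (5 + z)²
o(h, v) = -12 + 3*v (o(h, v) = 3*(-4 + v) = -12 + 3*v)
C(J, H) = 1/(2*H)
16 + C(-4, o(1, 6))*B(2) = 16 + (1/(2*(-12 + 3*6)))*(5 + 2)² = 16 + (1/(2*(-12 + 18)))*7² = 16 + ((½)/6)*49 = 16 + ((½)*(⅙))*49 = 16 + (1/12)*49 = 16 + 49/12 = 241/12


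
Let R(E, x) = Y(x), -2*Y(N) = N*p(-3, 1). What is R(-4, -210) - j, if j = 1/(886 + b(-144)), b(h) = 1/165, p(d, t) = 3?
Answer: 46050000/146191 ≈ 315.00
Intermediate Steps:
b(h) = 1/165
Y(N) = -3*N/2 (Y(N) = -N*3/2 = -3*N/2)
R(E, x) = -3*x/2
j = 165/146191 (j = 1/(886 + 1/165) = 1/(146191/165) = 165/146191 ≈ 0.0011287)
R(-4, -210) - j = -3/2*(-210) - 1*165/146191 = 315 - 165/146191 = 46050000/146191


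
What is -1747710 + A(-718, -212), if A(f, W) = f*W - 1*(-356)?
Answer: -1595138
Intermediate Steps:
A(f, W) = 356 + W*f (A(f, W) = W*f + 356 = 356 + W*f)
-1747710 + A(-718, -212) = -1747710 + (356 - 212*(-718)) = -1747710 + (356 + 152216) = -1747710 + 152572 = -1595138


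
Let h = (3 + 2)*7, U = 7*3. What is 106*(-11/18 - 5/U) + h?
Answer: -3466/63 ≈ -55.016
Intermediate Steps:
U = 21
h = 35 (h = 5*7 = 35)
106*(-11/18 - 5/U) + h = 106*(-11/18 - 5/21) + 35 = 106*(-107/126) + 35 = -5671/63 + 35 = -3466/63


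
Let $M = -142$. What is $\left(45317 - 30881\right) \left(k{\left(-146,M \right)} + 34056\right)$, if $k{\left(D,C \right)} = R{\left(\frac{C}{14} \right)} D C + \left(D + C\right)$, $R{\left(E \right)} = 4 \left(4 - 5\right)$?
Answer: $-709673760$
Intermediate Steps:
$R{\left(E \right)} = -4$ ($R{\left(E \right)} = 4 \left(-1\right) = -4$)
$k{\left(D,C \right)} = C + D - 4 C D$ ($k{\left(D,C \right)} = - 4 D C + \left(D + C\right) = - 4 C D + \left(C + D\right) = C + D - 4 C D$)
$\left(45317 - 30881\right) \left(k{\left(-146,M \right)} + 34056\right) = \left(45317 - 30881\right) \left(\left(-142 - 146 - \left(-568\right) \left(-146\right)\right) + 34056\right) = 14436 \left(\left(-142 - 146 - 82928\right) + 34056\right) = 14436 \left(-83216 + 34056\right) = 14436 \left(-49160\right) = -709673760$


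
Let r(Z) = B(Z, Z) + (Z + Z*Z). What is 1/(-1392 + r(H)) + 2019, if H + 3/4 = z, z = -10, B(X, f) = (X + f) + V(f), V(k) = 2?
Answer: 42211217/20907 ≈ 2019.0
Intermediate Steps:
B(X, f) = 2 + X + f (B(X, f) = (X + f) + 2 = 2 + X + f)
H = -43/4 (H = -3/4 - 10 = -43/4 ≈ -10.750)
r(Z) = 2 + Z**2 + 3*Z (r(Z) = (2 + Z + Z) + (Z + Z*Z) = (2 + 2*Z) + (Z + Z**2) = 2 + Z**2 + 3*Z)
1/(-1392 + r(H)) + 2019 = 1/(-1392 + (2 + (-43/4)**2 + 3*(-43/4))) + 2019 = 1/(-1392 + (2 + 1849/16 - 129/4)) + 2019 = 1/(-1392 + 1365/16) + 2019 = 1/(-20907/16) + 2019 = -16/20907 + 2019 = 42211217/20907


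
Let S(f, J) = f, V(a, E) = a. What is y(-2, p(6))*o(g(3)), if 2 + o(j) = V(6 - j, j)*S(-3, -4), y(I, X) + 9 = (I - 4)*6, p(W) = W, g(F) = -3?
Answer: 1305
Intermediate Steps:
y(I, X) = -33 + 6*I (y(I, X) = -9 + (I - 4)*6 = -9 + (-4 + I)*6 = -9 + (-24 + 6*I) = -33 + 6*I)
o(j) = -20 + 3*j (o(j) = -2 + (6 - j)*(-3) = -2 + (-18 + 3*j) = -20 + 3*j)
y(-2, p(6))*o(g(3)) = (-33 + 6*(-2))*(-20 + 3*(-3)) = (-33 - 12)*(-20 - 9) = -45*(-29) = 1305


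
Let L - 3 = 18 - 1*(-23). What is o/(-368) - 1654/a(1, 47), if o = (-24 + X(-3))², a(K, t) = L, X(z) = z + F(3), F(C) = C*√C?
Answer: -40121/1012 + 81*√3/184 ≈ -38.883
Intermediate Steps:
F(C) = C^(3/2)
L = 44 (L = 3 + (18 - 1*(-23)) = 3 + (18 + 23) = 3 + 41 = 44)
X(z) = z + 3*√3 (X(z) = z + 3^(3/2) = z + 3*√3)
a(K, t) = 44
o = (-27 + 3*√3)² (o = (-24 + (-3 + 3*√3))² = (-27 + 3*√3)² ≈ 475.41)
o/(-368) - 1654/a(1, 47) = (756 - 162*√3)/(-368) - 1654/44 = (756 - 162*√3)*(-1/368) - 1654*1/44 = (-189/92 + 81*√3/184) - 827/22 = -40121/1012 + 81*√3/184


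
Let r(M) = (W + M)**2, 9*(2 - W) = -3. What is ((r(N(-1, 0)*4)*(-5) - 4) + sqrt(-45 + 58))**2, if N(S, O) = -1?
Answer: 26974/81 - 322*sqrt(13)/9 ≈ 204.01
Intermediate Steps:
W = 7/3 (W = 2 - 1/9*(-3) = 2 + 1/3 = 7/3 ≈ 2.3333)
r(M) = (7/3 + M)**2
((r(N(-1, 0)*4)*(-5) - 4) + sqrt(-45 + 58))**2 = ((((7 + 3*(-1*4))**2/9)*(-5) - 4) + sqrt(-45 + 58))**2 = ((((7 + 3*(-4))**2/9)*(-5) - 4) + sqrt(13))**2 = ((((7 - 12)**2/9)*(-5) - 4) + sqrt(13))**2 = ((((1/9)*(-5)**2)*(-5) - 4) + sqrt(13))**2 = ((((1/9)*25)*(-5) - 4) + sqrt(13))**2 = (((25/9)*(-5) - 4) + sqrt(13))**2 = ((-125/9 - 4) + sqrt(13))**2 = (-161/9 + sqrt(13))**2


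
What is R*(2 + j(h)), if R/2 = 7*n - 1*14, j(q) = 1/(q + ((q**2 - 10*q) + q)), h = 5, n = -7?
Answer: -1218/5 ≈ -243.60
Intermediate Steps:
j(q) = 1/(q**2 - 8*q) (j(q) = 1/(q + (q**2 - 9*q)) = 1/(q**2 - 8*q))
R = -126 (R = 2*(7*(-7) - 1*14) = 2*(-49 - 14) = 2*(-63) = -126)
R*(2 + j(h)) = -126*(2 + 1/(5*(-8 + 5))) = -126*(2 + (1/5)/(-3)) = -126*(2 + (1/5)*(-1/3)) = -126*(2 - 1/15) = -126*29/15 = -1218/5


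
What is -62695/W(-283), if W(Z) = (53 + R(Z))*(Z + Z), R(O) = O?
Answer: -12539/26036 ≈ -0.48160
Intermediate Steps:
W(Z) = 2*Z*(53 + Z) (W(Z) = (53 + Z)*(Z + Z) = (53 + Z)*(2*Z) = 2*Z*(53 + Z))
-62695/W(-283) = -62695*(-1/(566*(53 - 283))) = -62695/(2*(-283)*(-230)) = -62695/130180 = -62695*1/130180 = -12539/26036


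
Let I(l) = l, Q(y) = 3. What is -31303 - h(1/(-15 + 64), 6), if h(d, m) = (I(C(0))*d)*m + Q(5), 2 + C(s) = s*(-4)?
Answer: -1533982/49 ≈ -31306.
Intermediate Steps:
C(s) = -2 - 4*s (C(s) = -2 + s*(-4) = -2 - 4*s)
h(d, m) = 3 - 2*d*m (h(d, m) = ((-2 - 4*0)*d)*m + 3 = ((-2 + 0)*d)*m + 3 = (-2*d)*m + 3 = -2*d*m + 3 = 3 - 2*d*m)
-31303 - h(1/(-15 + 64), 6) = -31303 - (3 - 2*6/(-15 + 64)) = -31303 - (3 - 2*6/49) = -31303 - (3 - 2*1/49*6) = -31303 - (3 - 12/49) = -31303 - 1*135/49 = -31303 - 135/49 = -1533982/49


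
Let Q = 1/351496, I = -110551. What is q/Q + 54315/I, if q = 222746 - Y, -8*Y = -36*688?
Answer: 502071244886005/6503 ≈ 7.7206e+10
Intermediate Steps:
Y = 3096 (Y = -(-9)*688/2 = -⅛*(-24768) = 3096)
Q = 1/351496 ≈ 2.8450e-6
q = 219650 (q = 222746 - 1*3096 = 222746 - 3096 = 219650)
q/Q + 54315/I = 219650/(1/351496) + 54315/(-110551) = 219650*351496 + 54315*(-1/110551) = 77206096400 - 3195/6503 = 502071244886005/6503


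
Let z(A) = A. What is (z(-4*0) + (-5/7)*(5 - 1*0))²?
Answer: 625/49 ≈ 12.755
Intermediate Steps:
(z(-4*0) + (-5/7)*(5 - 1*0))² = (-4*0 + (-5/7)*(5 - 1*0))² = (0 + (-5*⅐)*(5 + 0))² = (0 - 5/7*5)² = (0 - 25/7)² = (-25/7)² = 625/49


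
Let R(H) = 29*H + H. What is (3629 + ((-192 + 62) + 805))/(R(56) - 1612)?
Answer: 1076/17 ≈ 63.294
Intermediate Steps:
R(H) = 30*H
(3629 + ((-192 + 62) + 805))/(R(56) - 1612) = (3629 + ((-192 + 62) + 805))/(30*56 - 1612) = (3629 + (-130 + 805))/(1680 - 1612) = (3629 + 675)/68 = 4304*(1/68) = 1076/17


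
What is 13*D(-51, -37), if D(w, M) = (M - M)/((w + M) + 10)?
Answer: 0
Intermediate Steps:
D(w, M) = 0 (D(w, M) = 0/((M + w) + 10) = 0/(10 + M + w) = 0)
13*D(-51, -37) = 13*0 = 0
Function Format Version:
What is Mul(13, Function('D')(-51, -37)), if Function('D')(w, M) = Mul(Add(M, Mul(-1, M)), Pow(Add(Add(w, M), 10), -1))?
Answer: 0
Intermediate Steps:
Function('D')(w, M) = 0 (Function('D')(w, M) = Mul(0, Pow(Add(Add(M, w), 10), -1)) = Mul(0, Pow(Add(10, M, w), -1)) = 0)
Mul(13, Function('D')(-51, -37)) = Mul(13, 0) = 0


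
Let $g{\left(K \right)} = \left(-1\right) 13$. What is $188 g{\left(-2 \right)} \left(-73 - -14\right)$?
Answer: $144196$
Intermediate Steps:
$g{\left(K \right)} = -13$
$188 g{\left(-2 \right)} \left(-73 - -14\right) = 188 \left(-13\right) \left(-73 - -14\right) = - 2444 \left(-73 + 14\right) = \left(-2444\right) \left(-59\right) = 144196$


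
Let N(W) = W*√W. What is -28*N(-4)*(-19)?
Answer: -4256*I ≈ -4256.0*I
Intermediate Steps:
N(W) = W^(3/2)
-28*N(-4)*(-19) = -(-224)*I*(-19) = (224*I)*(-19) = -4256*I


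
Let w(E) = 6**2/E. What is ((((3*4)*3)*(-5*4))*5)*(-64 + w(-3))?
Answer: 273600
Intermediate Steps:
w(E) = 36/E
((((3*4)*3)*(-5*4))*5)*(-64 + w(-3)) = ((((3*4)*3)*(-5*4))*5)*(-64 + 36/(-3)) = (((12*3)*(-20))*5)*(-64 + 36*(-1/3)) = ((36*(-20))*5)*(-64 - 12) = -720*5*(-76) = -3600*(-76) = 273600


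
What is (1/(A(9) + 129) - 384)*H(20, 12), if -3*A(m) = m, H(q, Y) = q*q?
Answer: -9676600/63 ≈ -1.5360e+5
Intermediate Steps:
H(q, Y) = q**2
A(m) = -m/3
(1/(A(9) + 129) - 384)*H(20, 12) = (1/(-1/3*9 + 129) - 384)*20**2 = (1/(-3 + 129) - 384)*400 = (1/126 - 384)*400 = -48383/126*400 = -9676600/63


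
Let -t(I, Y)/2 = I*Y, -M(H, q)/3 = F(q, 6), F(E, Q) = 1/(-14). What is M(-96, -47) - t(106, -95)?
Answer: -281957/14 ≈ -20140.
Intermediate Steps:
F(E, Q) = -1/14
M(H, q) = 3/14 (M(H, q) = -3*(-1/14) = 3/14)
t(I, Y) = -2*I*Y
M(-96, -47) - t(106, -95) = 3/14 - (-2)*106*(-95) = 3/14 - 1*20140 = 3/14 - 20140 = -281957/14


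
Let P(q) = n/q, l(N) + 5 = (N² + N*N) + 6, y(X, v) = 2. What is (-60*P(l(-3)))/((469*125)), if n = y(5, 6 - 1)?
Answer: -24/222775 ≈ -0.00010773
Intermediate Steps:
l(N) = 1 + 2*N² (l(N) = -5 + ((N² + N*N) + 6) = -5 + ((N² + N²) + 6) = -5 + (2*N² + 6) = -5 + (6 + 2*N²) = 1 + 2*N²)
n = 2
P(q) = 2/q
(-60*P(l(-3)))/((469*125)) = (-120/(1 + 2*(-3)²))/((469*125)) = -120/(1 + 2*9)/58625 = -120/(1 + 18)*(1/58625) = -120/19*(1/58625) = -60*2/19*(1/58625) = -120/19*1/58625 = -24/222775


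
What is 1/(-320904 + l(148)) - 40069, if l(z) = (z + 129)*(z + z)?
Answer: -9572964929/238912 ≈ -40069.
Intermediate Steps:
l(z) = 2*z*(129 + z) (l(z) = (129 + z)*(2*z) = 2*z*(129 + z))
1/(-320904 + l(148)) - 40069 = 1/(-320904 + 2*148*(129 + 148)) - 40069 = 1/(-320904 + 2*148*277) - 40069 = 1/(-320904 + 81992) - 40069 = 1/(-238912) - 40069 = -1/238912 - 40069 = -9572964929/238912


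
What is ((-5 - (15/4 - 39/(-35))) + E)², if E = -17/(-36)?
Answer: 35010889/396900 ≈ 88.211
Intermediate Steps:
E = 17/36 (E = -17*(-1/36) = 17/36 ≈ 0.47222)
((-5 - (15/4 - 39/(-35))) + E)² = ((-5 - (15/4 - 39/(-35))) + 17/36)² = ((-5 - (15*(¼) - 39*(-1/35))) + 17/36)² = ((-5 - (15/4 + 39/35)) + 17/36)² = ((-5 - 1*681/140) + 17/36)² = ((-5 - 681/140) + 17/36)² = (-1381/140 + 17/36)² = (-5917/630)² = 35010889/396900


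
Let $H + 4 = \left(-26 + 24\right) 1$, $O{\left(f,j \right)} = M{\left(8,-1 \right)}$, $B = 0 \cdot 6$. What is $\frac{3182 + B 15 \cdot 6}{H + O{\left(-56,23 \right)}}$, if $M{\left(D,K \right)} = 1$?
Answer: $- \frac{3182}{5} \approx -636.4$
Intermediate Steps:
$B = 0$
$O{\left(f,j \right)} = 1$
$H = -6$ ($H = -4 + \left(-26 + 24\right) 1 = -4 - 2 = -6$)
$\frac{3182 + B 15 \cdot 6}{H + O{\left(-56,23 \right)}} = \frac{3182 + 0 \cdot 15 \cdot 6}{-6 + 1} = \frac{3182 + 0 \cdot 6}{-5} = \left(3182 + 0\right) \left(- \frac{1}{5}\right) = 3182 \left(- \frac{1}{5}\right) = - \frac{3182}{5}$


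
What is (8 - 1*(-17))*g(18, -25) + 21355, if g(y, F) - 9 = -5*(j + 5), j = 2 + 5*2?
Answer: 19455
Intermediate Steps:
j = 12 (j = 2 + 10 = 12)
g(y, F) = -76 (g(y, F) = 9 - 5*(12 + 5) = 9 - 5*17 = 9 - 85 = -76)
(8 - 1*(-17))*g(18, -25) + 21355 = (8 - 1*(-17))*(-76) + 21355 = (8 + 17)*(-76) + 21355 = 25*(-76) + 21355 = -1900 + 21355 = 19455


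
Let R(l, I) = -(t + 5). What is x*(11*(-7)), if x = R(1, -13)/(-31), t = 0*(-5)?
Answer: -385/31 ≈ -12.419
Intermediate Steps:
t = 0
R(l, I) = -5 (R(l, I) = -(0 + 5) = -1*5 = -5)
x = 5/31 (x = -5/(-31) = -5*(-1/31) = 5/31 ≈ 0.16129)
x*(11*(-7)) = 5*(11*(-7))/31 = (5/31)*(-77) = -385/31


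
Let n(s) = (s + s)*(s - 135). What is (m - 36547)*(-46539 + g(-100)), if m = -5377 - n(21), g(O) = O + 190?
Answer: 1724930064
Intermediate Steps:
n(s) = 2*s*(-135 + s) (n(s) = (2*s)*(-135 + s) = 2*s*(-135 + s))
g(O) = 190 + O
m = -589 (m = -5377 - 2*21*(-135 + 21) = -5377 - 2*21*(-114) = -5377 - 1*(-4788) = -5377 + 4788 = -589)
(m - 36547)*(-46539 + g(-100)) = (-589 - 36547)*(-46539 + (190 - 100)) = -37136*(-46539 + 90) = -37136*(-46449) = 1724930064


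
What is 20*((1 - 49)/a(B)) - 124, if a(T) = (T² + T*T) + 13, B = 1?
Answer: -188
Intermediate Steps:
a(T) = 13 + 2*T² (a(T) = (T² + T²) + 13 = 2*T² + 13 = 13 + 2*T²)
20*((1 - 49)/a(B)) - 124 = 20*((1 - 49)/(13 + 2*1²)) - 124 = 20*(-48/(13 + 2*1)) - 124 = 20*(-48/(13 + 2)) - 124 = 20*(-48/15) - 124 = 20*(-48*1/15) - 124 = 20*(-16/5) - 124 = -64 - 124 = -188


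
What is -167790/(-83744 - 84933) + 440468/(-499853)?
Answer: 9573514034/84313704481 ≈ 0.11355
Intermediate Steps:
-167790/(-83744 - 84933) + 440468/(-499853) = -167790/(-168677) + 440468*(-1/499853) = -167790*(-1/168677) - 440468/499853 = 167790/168677 - 440468/499853 = 9573514034/84313704481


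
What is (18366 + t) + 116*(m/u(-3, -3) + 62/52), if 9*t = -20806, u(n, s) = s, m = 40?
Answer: 1713566/117 ≈ 14646.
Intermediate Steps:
t = -20806/9 (t = (1/9)*(-20806) = -20806/9 ≈ -2311.8)
(18366 + t) + 116*(m/u(-3, -3) + 62/52) = (18366 - 20806/9) + 116*(40/(-3) + 62/52) = 144488/9 + 116*(40*(-1/3) + 62*(1/52)) = 144488/9 + 116*(-40/3 + 31/26) = 144488/9 + 116*(-947/78) = 144488/9 - 54926/39 = 1713566/117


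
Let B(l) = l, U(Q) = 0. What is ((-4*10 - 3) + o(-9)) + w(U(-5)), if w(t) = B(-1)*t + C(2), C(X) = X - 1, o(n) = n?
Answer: -51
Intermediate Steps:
C(X) = -1 + X
w(t) = 1 - t (w(t) = -t + (-1 + 2) = -t + 1 = 1 - t)
((-4*10 - 3) + o(-9)) + w(U(-5)) = ((-4*10 - 3) - 9) + (1 - 1*0) = ((-40 - 3) - 9) + (1 + 0) = (-43 - 9) + 1 = -52 + 1 = -51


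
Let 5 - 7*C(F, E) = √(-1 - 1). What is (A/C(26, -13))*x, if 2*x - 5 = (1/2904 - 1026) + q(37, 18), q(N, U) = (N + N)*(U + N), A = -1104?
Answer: -7127709085/3267 - 1425541817*I*√2/3267 ≈ -2.1817e+6 - 6.1709e+5*I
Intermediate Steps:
C(F, E) = 5/7 - I*√2/7 (C(F, E) = 5/7 - √(-1 - 1)/7 = 5/7 - I*√2/7)
q(N, U) = 2*N*(N + U) (q(N, U) = (2*N)*(N + U) = 2*N*(N + U))
x = 8854297/5808 (x = 5/2 + ((1/2904 - 1026) + 2*37*(37 + 18))/2 = 5/2 + ((1/2904 - 1026) + 2*37*55)/2 = 5/2 + (-2979503/2904 + 4070)/2 = 5/2 + (½)*(8839777/2904) = 5/2 + 8839777/5808 = 8854297/5808 ≈ 1524.5)
(A/C(26, -13))*x = -1104/(5/7 - I*√2/7)*(8854297/5808) = -203648831/(121*(5/7 - I*√2/7))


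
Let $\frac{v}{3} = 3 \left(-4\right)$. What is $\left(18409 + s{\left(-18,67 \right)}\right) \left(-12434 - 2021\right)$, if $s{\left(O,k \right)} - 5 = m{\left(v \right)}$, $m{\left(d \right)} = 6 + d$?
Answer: $-265740720$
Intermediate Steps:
$v = -36$ ($v = 3 \cdot 3 \left(-4\right) = 3 \left(-12\right) = -36$)
$s{\left(O,k \right)} = -25$ ($s{\left(O,k \right)} = 5 + \left(6 - 36\right) = 5 - 30 = -25$)
$\left(18409 + s{\left(-18,67 \right)}\right) \left(-12434 - 2021\right) = \left(18409 - 25\right) \left(-12434 - 2021\right) = 18384 \left(-14455\right) = -265740720$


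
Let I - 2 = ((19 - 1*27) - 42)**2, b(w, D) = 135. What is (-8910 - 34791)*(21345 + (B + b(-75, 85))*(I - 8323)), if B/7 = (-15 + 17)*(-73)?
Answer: -226570980972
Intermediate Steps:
B = -1022 (B = 7*((-15 + 17)*(-73)) = 7*(2*(-73)) = 7*(-146) = -1022)
I = 2502 (I = 2 + ((19 - 1*27) - 42)**2 = 2 + ((19 - 27) - 42)**2 = 2 + (-8 - 42)**2 = 2 + (-50)**2 = 2 + 2500 = 2502)
(-8910 - 34791)*(21345 + (B + b(-75, 85))*(I - 8323)) = (-8910 - 34791)*(21345 + (-1022 + 135)*(2502 - 8323)) = -43701*(21345 - 887*(-5821)) = -43701*(21345 + 5163227) = -43701*5184572 = -226570980972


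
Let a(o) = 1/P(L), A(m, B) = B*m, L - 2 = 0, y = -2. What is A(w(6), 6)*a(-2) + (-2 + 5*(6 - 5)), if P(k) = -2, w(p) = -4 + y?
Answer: 21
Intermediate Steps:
L = 2 (L = 2 + 0 = 2)
w(p) = -6 (w(p) = -4 - 2 = -6)
a(o) = -1/2 (a(o) = 1/(-2) = -1/2)
A(w(6), 6)*a(-2) + (-2 + 5*(6 - 5)) = (6*(-6))*(-1/2) + (-2 + 5*(6 - 5)) = -36*(-1/2) + (-2 + 5*1) = 18 + (-2 + 5) = 18 + 3 = 21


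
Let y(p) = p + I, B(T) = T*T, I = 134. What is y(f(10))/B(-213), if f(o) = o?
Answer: 16/5041 ≈ 0.0031740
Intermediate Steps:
B(T) = T²
y(p) = 134 + p (y(p) = p + 134 = 134 + p)
y(f(10))/B(-213) = (134 + 10)/((-213)²) = 144/45369 = 144*(1/45369) = 16/5041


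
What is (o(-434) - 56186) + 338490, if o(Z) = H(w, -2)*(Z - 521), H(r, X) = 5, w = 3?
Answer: 277529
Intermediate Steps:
o(Z) = -2605 + 5*Z (o(Z) = 5*(Z - 521) = 5*(-521 + Z) = -2605 + 5*Z)
(o(-434) - 56186) + 338490 = ((-2605 + 5*(-434)) - 56186) + 338490 = ((-2605 - 2170) - 56186) + 338490 = (-4775 - 56186) + 338490 = -60961 + 338490 = 277529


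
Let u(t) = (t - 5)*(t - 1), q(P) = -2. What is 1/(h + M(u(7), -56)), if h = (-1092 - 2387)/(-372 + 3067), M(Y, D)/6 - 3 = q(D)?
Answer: 55/259 ≈ 0.21236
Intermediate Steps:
u(t) = (-1 + t)*(-5 + t) (u(t) = (-5 + t)*(-1 + t) = (-1 + t)*(-5 + t))
M(Y, D) = 6 (M(Y, D) = 18 + 6*(-2) = 18 - 12 = 6)
h = -71/55 (h = -3479/2695 = -3479*1/2695 = -71/55 ≈ -1.2909)
1/(h + M(u(7), -56)) = 1/(-71/55 + 6) = 1/(259/55) = 55/259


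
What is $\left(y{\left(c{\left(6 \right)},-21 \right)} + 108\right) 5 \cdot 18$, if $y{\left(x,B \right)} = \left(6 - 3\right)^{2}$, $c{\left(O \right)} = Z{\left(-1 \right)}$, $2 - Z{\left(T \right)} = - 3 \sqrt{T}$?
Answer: $10530$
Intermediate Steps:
$Z{\left(T \right)} = 2 + 3 \sqrt{T}$ ($Z{\left(T \right)} = 2 - - 3 \sqrt{T} = 2 + 3 \sqrt{T}$)
$c{\left(O \right)} = 2 + 3 i$ ($c{\left(O \right)} = 2 + 3 \sqrt{-1} = 2 + 3 i$)
$y{\left(x,B \right)} = 9$ ($y{\left(x,B \right)} = 3^{2} = 9$)
$\left(y{\left(c{\left(6 \right)},-21 \right)} + 108\right) 5 \cdot 18 = \left(9 + 108\right) 5 \cdot 18 = 117 \cdot 90 = 10530$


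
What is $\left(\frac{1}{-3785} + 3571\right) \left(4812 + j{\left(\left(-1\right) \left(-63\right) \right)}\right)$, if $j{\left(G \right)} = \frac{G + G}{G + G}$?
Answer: $\frac{65053634242}{3785} \approx 1.7187 \cdot 10^{7}$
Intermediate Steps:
$j{\left(G \right)} = 1$ ($j{\left(G \right)} = \frac{2 G}{2 G} = 2 G \frac{1}{2 G} = 1$)
$\left(\frac{1}{-3785} + 3571\right) \left(4812 + j{\left(\left(-1\right) \left(-63\right) \right)}\right) = \left(\frac{1}{-3785} + 3571\right) \left(4812 + 1\right) = \left(- \frac{1}{3785} + 3571\right) 4813 = \frac{13516234}{3785} \cdot 4813 = \frac{65053634242}{3785}$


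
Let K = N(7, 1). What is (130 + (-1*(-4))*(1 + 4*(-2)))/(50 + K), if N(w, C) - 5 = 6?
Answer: 102/61 ≈ 1.6721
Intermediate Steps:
N(w, C) = 11 (N(w, C) = 5 + 6 = 11)
K = 11
(130 + (-1*(-4))*(1 + 4*(-2)))/(50 + K) = (130 + (-1*(-4))*(1 + 4*(-2)))/(50 + 11) = (130 + 4*(1 - 8))/61 = (130 + 4*(-7))/61 = (130 - 28)/61 = (1/61)*102 = 102/61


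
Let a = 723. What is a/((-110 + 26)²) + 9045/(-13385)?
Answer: -3609611/6296304 ≈ -0.57329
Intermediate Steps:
a/((-110 + 26)²) + 9045/(-13385) = 723/((-110 + 26)²) + 9045/(-13385) = 723/((-84)²) + 9045*(-1/13385) = 723/7056 - 1809/2677 = 723*(1/7056) - 1809/2677 = 241/2352 - 1809/2677 = -3609611/6296304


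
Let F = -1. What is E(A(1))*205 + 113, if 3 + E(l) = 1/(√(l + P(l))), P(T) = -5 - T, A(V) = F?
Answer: -502 - 41*I*√5 ≈ -502.0 - 91.679*I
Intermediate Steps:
A(V) = -1
E(l) = -3 - I*√5/5 (E(l) = -3 + 1/(√(l + (-5 - l))) = -3 + 1/(√(-5)) = -3 + 1/(I*√5) = -3 - I*√5/5)
E(A(1))*205 + 113 = (-3 - I*√5/5)*205 + 113 = (-615 - 41*I*√5) + 113 = -502 - 41*I*√5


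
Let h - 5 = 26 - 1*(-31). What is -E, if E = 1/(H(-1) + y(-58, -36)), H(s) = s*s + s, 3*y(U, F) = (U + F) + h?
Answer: 3/32 ≈ 0.093750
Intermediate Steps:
h = 62 (h = 5 + (26 - 1*(-31)) = 5 + (26 + 31) = 5 + 57 = 62)
y(U, F) = 62/3 + F/3 + U/3 (y(U, F) = ((U + F) + 62)/3 = ((F + U) + 62)/3 = (62 + F + U)/3 = 62/3 + F/3 + U/3)
H(s) = s + s² (H(s) = s² + s = s + s²)
E = -3/32 (E = 1/(-(1 - 1) + (62/3 + (⅓)*(-36) + (⅓)*(-58))) = 1/(-1*0 + (62/3 - 12 - 58/3)) = 1/(0 - 32/3) = 1/(-32/3) = -3/32 ≈ -0.093750)
-E = -1*(-3/32) = 3/32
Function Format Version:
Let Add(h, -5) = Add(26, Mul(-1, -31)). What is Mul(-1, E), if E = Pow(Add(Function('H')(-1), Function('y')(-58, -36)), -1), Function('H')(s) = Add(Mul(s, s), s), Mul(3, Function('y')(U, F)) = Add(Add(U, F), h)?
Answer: Rational(3, 32) ≈ 0.093750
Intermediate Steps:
h = 62 (h = Add(5, Add(26, Mul(-1, -31))) = Add(5, Add(26, 31)) = Add(5, 57) = 62)
Function('y')(U, F) = Add(Rational(62, 3), Mul(Rational(1, 3), F), Mul(Rational(1, 3), U)) (Function('y')(U, F) = Mul(Rational(1, 3), Add(Add(U, F), 62)) = Mul(Rational(1, 3), Add(Add(F, U), 62)) = Mul(Rational(1, 3), Add(62, F, U)) = Add(Rational(62, 3), Mul(Rational(1, 3), F), Mul(Rational(1, 3), U)))
Function('H')(s) = Add(s, Pow(s, 2)) (Function('H')(s) = Add(Pow(s, 2), s) = Add(s, Pow(s, 2)))
E = Rational(-3, 32) (E = Pow(Add(Mul(-1, Add(1, -1)), Add(Rational(62, 3), Mul(Rational(1, 3), -36), Mul(Rational(1, 3), -58))), -1) = Pow(Add(Mul(-1, 0), Add(Rational(62, 3), -12, Rational(-58, 3))), -1) = Pow(Add(0, Rational(-32, 3)), -1) = Pow(Rational(-32, 3), -1) = Rational(-3, 32) ≈ -0.093750)
Mul(-1, E) = Mul(-1, Rational(-3, 32)) = Rational(3, 32)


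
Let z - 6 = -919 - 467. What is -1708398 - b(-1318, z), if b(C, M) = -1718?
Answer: -1706680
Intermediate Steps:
z = -1380 (z = 6 + (-919 - 467) = 6 - 1386 = -1380)
-1708398 - b(-1318, z) = -1708398 - 1*(-1718) = -1708398 + 1718 = -1706680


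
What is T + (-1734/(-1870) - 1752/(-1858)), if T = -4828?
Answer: -246591101/51095 ≈ -4826.1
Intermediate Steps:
T + (-1734/(-1870) - 1752/(-1858)) = -4828 + (-1734/(-1870) - 1752/(-1858)) = -4828 + (-1734*(-1/1870) - 1752*(-1/1858)) = -4828 + (51/55 + 876/929) = -4828 + 95559/51095 = -246591101/51095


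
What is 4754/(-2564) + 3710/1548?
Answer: 134578/248067 ≈ 0.54251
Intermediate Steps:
4754/(-2564) + 3710/1548 = 4754*(-1/2564) + 3710*(1/1548) = -2377/1282 + 1855/774 = 134578/248067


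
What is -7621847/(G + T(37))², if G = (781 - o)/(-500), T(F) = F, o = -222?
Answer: -1905461750000/306145009 ≈ -6224.0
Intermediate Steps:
G = -1003/500 (G = (781 - 1*(-222))/(-500) = (781 + 222)*(-1/500) = 1003*(-1/500) = -1003/500 ≈ -2.0060)
-7621847/(G + T(37))² = -7621847/(-1003/500 + 37)² = -7621847/((17497/500)²) = -7621847/306145009/250000 = -7621847*250000/306145009 = -1905461750000/306145009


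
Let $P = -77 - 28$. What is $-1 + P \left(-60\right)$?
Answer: $6299$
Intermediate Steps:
$P = -105$
$-1 + P \left(-60\right) = -1 - -6300 = -1 + 6300 = 6299$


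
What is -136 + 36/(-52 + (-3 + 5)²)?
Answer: -547/4 ≈ -136.75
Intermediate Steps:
-136 + 36/(-52 + (-3 + 5)²) = -136 + 36/(-52 + 2²) = -136 + 36/(-52 + 4) = -136 + 36/(-48) = -136 + 36*(-1/48) = -136 - ¾ = -547/4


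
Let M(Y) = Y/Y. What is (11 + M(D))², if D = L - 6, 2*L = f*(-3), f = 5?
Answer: 144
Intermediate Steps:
L = -15/2 (L = (5*(-3))/2 = (½)*(-15) = -15/2 ≈ -7.5000)
D = -27/2 (D = -15/2 - 6 = -27/2 ≈ -13.500)
M(Y) = 1
(11 + M(D))² = (11 + 1)² = 12² = 144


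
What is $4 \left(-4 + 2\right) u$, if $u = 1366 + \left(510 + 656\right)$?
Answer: $-20256$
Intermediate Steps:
$u = 2532$ ($u = 1366 + 1166 = 2532$)
$4 \left(-4 + 2\right) u = 4 \left(-4 + 2\right) 2532 = 4 \left(-2\right) 2532 = \left(-8\right) 2532 = -20256$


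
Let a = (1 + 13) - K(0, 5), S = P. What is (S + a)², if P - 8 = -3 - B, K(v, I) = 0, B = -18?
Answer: 1369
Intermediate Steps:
P = 23 (P = 8 + (-3 - 1*(-18)) = 8 + (-3 + 18) = 8 + 15 = 23)
S = 23
a = 14 (a = (1 + 13) - 1*0 = 14 + 0 = 14)
(S + a)² = (23 + 14)² = 37² = 1369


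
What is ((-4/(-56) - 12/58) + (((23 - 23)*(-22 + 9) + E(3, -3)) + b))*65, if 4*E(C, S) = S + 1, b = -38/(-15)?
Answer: 75127/609 ≈ 123.36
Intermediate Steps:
b = 38/15 (b = -38*(-1/15) = 38/15 ≈ 2.5333)
E(C, S) = ¼ + S/4 (E(C, S) = (S + 1)/4 = (1 + S)/4 = ¼ + S/4)
((-4/(-56) - 12/58) + (((23 - 23)*(-22 + 9) + E(3, -3)) + b))*65 = ((-4/(-56) - 12/58) + (((23 - 23)*(-22 + 9) + (¼ + (¼)*(-3))) + 38/15))*65 = ((-4*(-1/56) - 12*1/58) + ((0*(-13) + (¼ - ¾)) + 38/15))*65 = ((1/14 - 6/29) + ((0 - ½) + 38/15))*65 = (-55/406 + (-½ + 38/15))*65 = (-55/406 + 61/30)*65 = (5779/3045)*65 = 75127/609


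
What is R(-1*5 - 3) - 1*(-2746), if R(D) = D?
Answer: 2738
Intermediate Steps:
R(-1*5 - 3) - 1*(-2746) = (-1*5 - 3) - 1*(-2746) = (-5 - 3) + 2746 = -8 + 2746 = 2738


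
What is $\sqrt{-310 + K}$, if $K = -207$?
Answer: $i \sqrt{517} \approx 22.738 i$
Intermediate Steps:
$\sqrt{-310 + K} = \sqrt{-310 - 207} = \sqrt{-517} = i \sqrt{517}$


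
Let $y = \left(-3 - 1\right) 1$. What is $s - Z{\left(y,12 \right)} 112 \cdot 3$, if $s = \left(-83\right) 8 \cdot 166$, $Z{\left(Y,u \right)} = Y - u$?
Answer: $-104848$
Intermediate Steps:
$y = -4$ ($y = \left(-4\right) 1 = -4$)
$s = -110224$ ($s = \left(-664\right) 166 = -110224$)
$s - Z{\left(y,12 \right)} 112 \cdot 3 = -110224 - \left(-4 - 12\right) 112 \cdot 3 = -110224 - \left(-16\right) 112 \cdot 3 = -110224 - \left(-1792\right) 3 = -110224 - -5376 = -110224 + 5376 = -104848$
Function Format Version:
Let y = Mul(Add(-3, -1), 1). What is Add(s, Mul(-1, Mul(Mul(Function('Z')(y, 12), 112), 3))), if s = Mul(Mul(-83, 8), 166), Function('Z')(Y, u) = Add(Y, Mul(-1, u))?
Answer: -104848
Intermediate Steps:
y = -4 (y = Mul(-4, 1) = -4)
s = -110224 (s = Mul(-664, 166) = -110224)
Add(s, Mul(-1, Mul(Mul(Function('Z')(y, 12), 112), 3))) = Add(-110224, Mul(-1, Mul(Mul(Add(-4, Mul(-1, 12)), 112), 3))) = Add(-110224, Mul(-1, Mul(Mul(Add(-4, -12), 112), 3))) = Add(-110224, Mul(-1, Mul(Mul(-16, 112), 3))) = Add(-110224, Mul(-1, Mul(-1792, 3))) = Add(-110224, Mul(-1, -5376)) = Add(-110224, 5376) = -104848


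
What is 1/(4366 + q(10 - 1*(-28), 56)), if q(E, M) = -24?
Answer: 1/4342 ≈ 0.00023031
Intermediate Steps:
1/(4366 + q(10 - 1*(-28), 56)) = 1/(4366 - 24) = 1/4342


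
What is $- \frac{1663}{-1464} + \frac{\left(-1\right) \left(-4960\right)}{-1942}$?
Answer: $- \frac{2015947}{1421544} \approx -1.4181$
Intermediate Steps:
$- \frac{1663}{-1464} + \frac{\left(-1\right) \left(-4960\right)}{-1942} = \left(-1663\right) \left(- \frac{1}{1464}\right) + 4960 \left(- \frac{1}{1942}\right) = \frac{1663}{1464} - \frac{2480}{971} = - \frac{2015947}{1421544}$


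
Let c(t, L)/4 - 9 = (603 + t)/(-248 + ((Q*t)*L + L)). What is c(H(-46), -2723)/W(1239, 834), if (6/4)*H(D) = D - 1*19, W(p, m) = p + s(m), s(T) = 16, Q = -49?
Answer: 624752512/21779800865 ≈ 0.028685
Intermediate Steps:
W(p, m) = 16 + p (W(p, m) = p + 16 = 16 + p)
H(D) = -38/3 + 2*D/3 (H(D) = 2*(D - 1*19)/3 = 2*(D - 19)/3 = 2*(-19 + D)/3 = -38/3 + 2*D/3)
c(t, L) = 36 + 4*(603 + t)/(-248 + L - 49*L*t) (c(t, L) = 36 + 4*((603 + t)/(-248 + ((-49*t)*L + L))) = 36 + 4*((603 + t)/(-248 + (-49*L*t + L))) = 36 + 4*((603 + t)/(-248 + (L - 49*L*t))) = 36 + 4*((603 + t)/(-248 + L - 49*L*t)) = 36 + 4*(603 + t)/(-248 + L - 49*L*t))
c(H(-46), -2723)/W(1239, 834) = (4*(-1629 + (-38/3 + (⅔)*(-46)) + 9*(-2723) - 441*(-2723)*(-38/3 + (⅔)*(-46)))/(-248 - 2723 - 49*(-2723)*(-38/3 + (⅔)*(-46))))/(16 + 1239) = (4*(-1629 + (-38/3 - 92/3) - 24507 - 441*(-2723)*(-38/3 - 92/3))/(-248 - 2723 - 49*(-2723)*(-38/3 - 92/3)))/1255 = (4*(-1629 - 130/3 - 24507 - 441*(-2723)*(-130/3))/(-248 - 2723 - 49*(-2723)*(-130/3)))*(1/1255) = (4*(-1629 - 130/3 - 24507 - 52036530)/(-248 - 2723 - 17345510/3))*(1/1255) = (4*(-156188128/3)/(-17354423/3))*(1/1255) = (4*(-3/17354423)*(-156188128/3))*(1/1255) = (624752512/17354423)*(1/1255) = 624752512/21779800865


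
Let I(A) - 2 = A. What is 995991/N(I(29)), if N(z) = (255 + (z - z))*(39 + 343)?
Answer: 331997/32470 ≈ 10.225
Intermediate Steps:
I(A) = 2 + A
N(z) = 97410 (N(z) = (255 + 0)*382 = 255*382 = 97410)
995991/N(I(29)) = 995991/97410 = 995991*(1/97410) = 331997/32470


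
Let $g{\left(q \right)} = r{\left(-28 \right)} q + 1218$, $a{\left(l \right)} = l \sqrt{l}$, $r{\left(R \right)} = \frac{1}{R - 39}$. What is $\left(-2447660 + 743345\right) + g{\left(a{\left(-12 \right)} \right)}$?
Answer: $-1703097 + \frac{24 i \sqrt{3}}{67} \approx -1.7031 \cdot 10^{6} + 0.62044 i$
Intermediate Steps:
$r{\left(R \right)} = \frac{1}{-39 + R}$
$a{\left(l \right)} = l^{\frac{3}{2}}$
$g{\left(q \right)} = 1218 - \frac{q}{67}$ ($g{\left(q \right)} = \frac{q}{-39 - 28} + 1218 = \frac{q}{-67} + 1218 = - \frac{q}{67} + 1218 = 1218 - \frac{q}{67}$)
$\left(-2447660 + 743345\right) + g{\left(a{\left(-12 \right)} \right)} = \left(-2447660 + 743345\right) + \left(1218 - \frac{\left(-12\right)^{\frac{3}{2}}}{67}\right) = -1704315 + \left(1218 - \frac{\left(-24\right) i \sqrt{3}}{67}\right) = -1704315 + \left(1218 + \frac{24 i \sqrt{3}}{67}\right) = -1703097 + \frac{24 i \sqrt{3}}{67}$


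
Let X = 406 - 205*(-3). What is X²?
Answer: 1042441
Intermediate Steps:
X = 1021 (X = 406 + 615 = 1021)
X² = 1021² = 1042441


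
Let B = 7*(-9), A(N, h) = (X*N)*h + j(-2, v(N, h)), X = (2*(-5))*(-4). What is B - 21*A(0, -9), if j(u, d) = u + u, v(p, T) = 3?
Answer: 21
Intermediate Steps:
X = 40 (X = -10*(-4) = 40)
j(u, d) = 2*u
A(N, h) = -4 + 40*N*h (A(N, h) = (40*N)*h + 2*(-2) = 40*N*h - 4 = -4 + 40*N*h)
B = -63
B - 21*A(0, -9) = -63 - 21*(-4 + 40*0*(-9)) = -63 - 21*(-4 + 0) = -63 - 21*(-4) = -63 + 84 = 21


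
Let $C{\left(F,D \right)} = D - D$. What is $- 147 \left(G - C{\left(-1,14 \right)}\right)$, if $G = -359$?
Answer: $52773$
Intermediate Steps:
$C{\left(F,D \right)} = 0$
$- 147 \left(G - C{\left(-1,14 \right)}\right) = - 147 \left(-359 - 0\right) = - 147 \left(-359 + 0\right) = \left(-147\right) \left(-359\right) = 52773$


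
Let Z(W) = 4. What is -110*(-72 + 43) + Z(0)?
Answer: 3194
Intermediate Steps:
-110*(-72 + 43) + Z(0) = -110*(-72 + 43) + 4 = -110*(-29) + 4 = 3190 + 4 = 3194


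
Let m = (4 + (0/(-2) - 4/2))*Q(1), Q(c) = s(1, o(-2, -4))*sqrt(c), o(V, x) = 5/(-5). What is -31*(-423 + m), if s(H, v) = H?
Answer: 13051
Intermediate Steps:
o(V, x) = -1 (o(V, x) = 5*(-1/5) = -1)
Q(c) = sqrt(c) (Q(c) = 1*sqrt(c) = sqrt(c))
m = 2 (m = (4 + (0/(-2) - 4/2))*sqrt(1) = (4 + (0*(-1/2) - 4*1/2))*1 = (4 + (0 - 2))*1 = (4 - 2)*1 = 2*1 = 2)
-31*(-423 + m) = -31*(-423 + 2) = -31*(-421) = 13051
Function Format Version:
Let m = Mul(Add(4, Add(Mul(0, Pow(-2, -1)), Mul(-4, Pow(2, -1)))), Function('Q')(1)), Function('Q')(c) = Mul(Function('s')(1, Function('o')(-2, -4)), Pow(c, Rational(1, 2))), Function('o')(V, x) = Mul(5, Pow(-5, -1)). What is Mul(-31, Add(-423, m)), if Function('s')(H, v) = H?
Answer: 13051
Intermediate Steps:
Function('o')(V, x) = -1 (Function('o')(V, x) = Mul(5, Rational(-1, 5)) = -1)
Function('Q')(c) = Pow(c, Rational(1, 2)) (Function('Q')(c) = Mul(1, Pow(c, Rational(1, 2))) = Pow(c, Rational(1, 2)))
m = 2 (m = Mul(Add(4, Add(Mul(0, Pow(-2, -1)), Mul(-4, Pow(2, -1)))), Pow(1, Rational(1, 2))) = Mul(Add(4, Add(Mul(0, Rational(-1, 2)), Mul(-4, Rational(1, 2)))), 1) = Mul(Add(4, Add(0, -2)), 1) = Mul(Add(4, -2), 1) = Mul(2, 1) = 2)
Mul(-31, Add(-423, m)) = Mul(-31, Add(-423, 2)) = Mul(-31, -421) = 13051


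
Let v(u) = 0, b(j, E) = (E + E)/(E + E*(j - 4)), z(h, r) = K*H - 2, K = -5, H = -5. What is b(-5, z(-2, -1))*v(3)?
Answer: 0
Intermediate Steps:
z(h, r) = 23 (z(h, r) = -5*(-5) - 2 = 25 - 2 = 23)
b(j, E) = 2*E/(E + E*(-4 + j)) (b(j, E) = (2*E)/(E + E*(-4 + j)) = 2*E/(E + E*(-4 + j)))
b(-5, z(-2, -1))*v(3) = (2/(-3 - 5))*0 = (2/(-8))*0 = (2*(-⅛))*0 = -¼*0 = 0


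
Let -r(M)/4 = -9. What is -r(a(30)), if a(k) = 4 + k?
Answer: -36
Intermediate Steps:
r(M) = 36 (r(M) = -4*(-9) = 36)
-r(a(30)) = -1*36 = -36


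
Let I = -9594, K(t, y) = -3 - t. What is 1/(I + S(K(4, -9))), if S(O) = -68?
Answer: -1/9662 ≈ -0.00010350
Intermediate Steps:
1/(I + S(K(4, -9))) = 1/(-9594 - 68) = 1/(-9662) = -1/9662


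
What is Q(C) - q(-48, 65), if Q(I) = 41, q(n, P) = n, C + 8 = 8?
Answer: 89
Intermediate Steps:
C = 0 (C = -8 + 8 = 0)
Q(C) - q(-48, 65) = 41 - 1*(-48) = 41 + 48 = 89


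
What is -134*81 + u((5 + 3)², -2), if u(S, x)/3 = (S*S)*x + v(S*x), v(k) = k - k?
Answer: -35430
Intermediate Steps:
v(k) = 0
u(S, x) = 3*x*S² (u(S, x) = 3*((S*S)*x + 0) = 3*(S²*x + 0) = 3*(x*S² + 0) = 3*(x*S²) = 3*x*S²)
-134*81 + u((5 + 3)², -2) = -134*81 + 3*(-2)*((5 + 3)²)² = -10854 + 3*(-2)*(8²)² = -10854 + 3*(-2)*64² = -10854 + 3*(-2)*4096 = -10854 - 24576 = -35430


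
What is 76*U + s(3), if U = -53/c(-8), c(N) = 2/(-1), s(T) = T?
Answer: 2017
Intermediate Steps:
c(N) = -2 (c(N) = 2*(-1) = -2)
U = 53/2 (U = -53/(-2) = -53*(-1/2) = 53/2 ≈ 26.500)
76*U + s(3) = 76*(53/2) + 3 = 2014 + 3 = 2017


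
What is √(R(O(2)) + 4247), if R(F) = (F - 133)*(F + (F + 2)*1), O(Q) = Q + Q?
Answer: √2957 ≈ 54.378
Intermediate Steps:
O(Q) = 2*Q
R(F) = (-133 + F)*(2 + 2*F) (R(F) = (-133 + F)*(F + (2 + F)*1) = (-133 + F)*(F + (2 + F)) = (-133 + F)*(2 + 2*F))
√(R(O(2)) + 4247) = √((-266 - 528*2 + 2*(2*2)²) + 4247) = √((-266 - 264*4 + 2*4²) + 4247) = √((-266 - 1056 + 2*16) + 4247) = √((-266 - 1056 + 32) + 4247) = √(-1290 + 4247) = √2957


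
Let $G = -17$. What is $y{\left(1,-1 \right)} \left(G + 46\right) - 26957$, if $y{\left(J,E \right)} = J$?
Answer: $-26928$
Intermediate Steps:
$y{\left(1,-1 \right)} \left(G + 46\right) - 26957 = 1 \left(-17 + 46\right) - 26957 = 1 \cdot 29 - 26957 = 29 - 26957 = -26928$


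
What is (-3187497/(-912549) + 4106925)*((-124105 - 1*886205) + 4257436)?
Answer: 4056497579762729524/304183 ≈ 1.3336e+13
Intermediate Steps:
(-3187497/(-912549) + 4106925)*((-124105 - 1*886205) + 4257436) = (-3187497*(-1/912549) + 4106925)*((-124105 - 886205) + 4257436) = (1062499/304183 + 4106925)*(-1010310 + 4257436) = (1249257829774/304183)*3247126 = 4056497579762729524/304183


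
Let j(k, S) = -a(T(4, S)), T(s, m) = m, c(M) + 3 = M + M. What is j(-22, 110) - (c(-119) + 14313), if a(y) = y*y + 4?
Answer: -26176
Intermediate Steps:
c(M) = -3 + 2*M (c(M) = -3 + (M + M) = -3 + 2*M)
a(y) = 4 + y² (a(y) = y² + 4 = 4 + y²)
j(k, S) = -4 - S² (j(k, S) = -(4 + S²) = -4 - S²)
j(-22, 110) - (c(-119) + 14313) = (-4 - 1*110²) - ((-3 + 2*(-119)) + 14313) = (-4 - 1*12100) - ((-3 - 238) + 14313) = (-4 - 12100) - (-241 + 14313) = -12104 - 1*14072 = -12104 - 14072 = -26176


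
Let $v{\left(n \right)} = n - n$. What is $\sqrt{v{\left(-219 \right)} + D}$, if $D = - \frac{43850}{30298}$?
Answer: $\frac{5 i \sqrt{13285673}}{15149} \approx 1.203 i$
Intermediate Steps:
$v{\left(n \right)} = 0$
$D = - \frac{21925}{15149}$ ($D = \left(-43850\right) \frac{1}{30298} = - \frac{21925}{15149} \approx -1.4473$)
$\sqrt{v{\left(-219 \right)} + D} = \sqrt{0 - \frac{21925}{15149}} = \sqrt{- \frac{21925}{15149}} = \frac{5 i \sqrt{13285673}}{15149}$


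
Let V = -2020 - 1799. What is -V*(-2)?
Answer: -7638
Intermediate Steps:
V = -3819
-V*(-2) = -(-3819)*(-2) = -1*7638 = -7638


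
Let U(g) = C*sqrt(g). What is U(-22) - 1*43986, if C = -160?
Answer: -43986 - 160*I*sqrt(22) ≈ -43986.0 - 750.47*I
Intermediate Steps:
U(g) = -160*sqrt(g)
U(-22) - 1*43986 = -160*I*sqrt(22) - 1*43986 = -160*I*sqrt(22) - 43986 = -43986 - 160*I*sqrt(22)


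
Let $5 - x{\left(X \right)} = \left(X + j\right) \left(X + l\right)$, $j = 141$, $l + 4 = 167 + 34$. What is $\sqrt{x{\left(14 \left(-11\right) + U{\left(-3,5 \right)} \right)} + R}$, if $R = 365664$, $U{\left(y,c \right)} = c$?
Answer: $\sqrt{366053} \approx 605.02$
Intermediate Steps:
$l = 197$ ($l = -4 + \left(167 + 34\right) = -4 + 201 = 197$)
$x{\left(X \right)} = 5 - \left(141 + X\right) \left(197 + X\right)$ ($x{\left(X \right)} = 5 - \left(X + 141\right) \left(X + 197\right) = 5 - \left(141 + X\right) \left(197 + X\right)$)
$\sqrt{x{\left(14 \left(-11\right) + U{\left(-3,5 \right)} \right)} + R} = \sqrt{\left(-27772 - \left(14 \left(-11\right) + 5\right)^{2} - 338 \left(14 \left(-11\right) + 5\right)\right) + 365664} = \sqrt{\left(-27772 - \left(-154 + 5\right)^{2} - 338 \left(-154 + 5\right)\right) + 365664} = \sqrt{\left(-27772 - \left(-149\right)^{2} - -50362\right) + 365664} = \sqrt{\left(-27772 - 22201 + 50362\right) + 365664} = \sqrt{389 + 365664} = \sqrt{366053}$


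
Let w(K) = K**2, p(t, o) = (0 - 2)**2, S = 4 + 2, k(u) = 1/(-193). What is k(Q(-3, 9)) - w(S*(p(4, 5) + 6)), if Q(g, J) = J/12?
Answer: -694801/193 ≈ -3600.0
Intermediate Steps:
Q(g, J) = J/12 (Q(g, J) = J*(1/12) = J/12)
k(u) = -1/193
S = 6
p(t, o) = 4 (p(t, o) = (-2)**2 = 4)
k(Q(-3, 9)) - w(S*(p(4, 5) + 6)) = -1/193 - (6*(4 + 6))**2 = -1/193 - (6*10)**2 = -1/193 - 1*60**2 = -1/193 - 1*3600 = -1/193 - 3600 = -694801/193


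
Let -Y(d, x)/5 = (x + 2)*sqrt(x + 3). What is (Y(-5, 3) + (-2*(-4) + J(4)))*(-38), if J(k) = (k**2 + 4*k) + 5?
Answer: -1710 + 950*sqrt(6) ≈ 617.02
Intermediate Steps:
J(k) = 5 + k**2 + 4*k
Y(d, x) = -5*sqrt(3 + x)*(2 + x) (Y(d, x) = -5*(x + 2)*sqrt(x + 3) = -5*(2 + x)*sqrt(3 + x) = -5*sqrt(3 + x)*(2 + x))
(Y(-5, 3) + (-2*(-4) + J(4)))*(-38) = (5*sqrt(3 + 3)*(-2 - 1*3) + (-2*(-4) + (5 + 4**2 + 4*4)))*(-38) = (5*sqrt(6)*(-2 - 3) + (8 + (5 + 16 + 16)))*(-38) = (5*sqrt(6)*(-5) + (8 + 37))*(-38) = (-25*sqrt(6) + 45)*(-38) = (45 - 25*sqrt(6))*(-38) = -1710 + 950*sqrt(6)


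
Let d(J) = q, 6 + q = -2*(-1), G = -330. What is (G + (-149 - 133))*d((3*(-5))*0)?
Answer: 2448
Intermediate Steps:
q = -4 (q = -6 - 2*(-1) = -6 + 2 = -4)
d(J) = -4
(G + (-149 - 133))*d((3*(-5))*0) = (-330 + (-149 - 133))*(-4) = (-330 - 282)*(-4) = -612*(-4) = 2448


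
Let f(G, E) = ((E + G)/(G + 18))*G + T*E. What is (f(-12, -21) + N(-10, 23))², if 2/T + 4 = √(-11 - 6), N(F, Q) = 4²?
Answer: 914432/121 + 26824*I*√17/121 ≈ 7557.3 + 914.03*I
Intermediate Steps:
N(F, Q) = 16
T = 2/(-4 + I*√17) (T = 2/(-4 + √(-11 - 6)) = 2/(-4 + √(-17)) = 2/(-4 + I*√17) ≈ -0.24242 - 0.24989*I)
f(G, E) = E*(-8/33 - 2*I*√17/33) + G*(E + G)/(18 + G) (f(G, E) = ((E + G)/(G + 18))*G + (-8/33 - 2*I*√17/33)*E = ((E + G)/(18 + G))*G + E*(-8/33 - 2*I*√17/33) = G*(E + G)/(18 + G) + E*(-8/33 - 2*I*√17/33) = E*(-8/33 - 2*I*√17/33) + G*(E + G)/(18 + G))
(f(-12, -21) + N(-10, 23))² = (((-12)² - 21*(-12) - 12/11*(-21)*(4 + I*√17) - 2/33*(-21)*(-12)*(4 + I*√17))/(18 - 12) + 16)² = ((144 + 252 + (1008/11 + 252*I*√17/11) + (-672/11 - 168*I*√17/11))/6 + 16)² = ((4692/11 + 84*I*√17/11)/6 + 16)² = ((782/11 + 14*I*√17/11) + 16)² = (958/11 + 14*I*√17/11)²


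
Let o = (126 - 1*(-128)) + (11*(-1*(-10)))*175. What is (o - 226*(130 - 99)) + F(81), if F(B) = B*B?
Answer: 19059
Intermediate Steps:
F(B) = B²
o = 19504 (o = (126 + 128) + (11*10)*175 = 254 + 110*175 = 254 + 19250 = 19504)
(o - 226*(130 - 99)) + F(81) = (19504 - 226*(130 - 99)) + 81² = (19504 - 226*31) + 6561 = (19504 - 7006) + 6561 = 12498 + 6561 = 19059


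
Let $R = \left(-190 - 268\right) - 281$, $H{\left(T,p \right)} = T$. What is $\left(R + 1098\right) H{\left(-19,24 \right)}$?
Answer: $-6821$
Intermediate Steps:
$R = -739$ ($R = \left(-190 - 268\right) - 281 = -458 - 281 = -739$)
$\left(R + 1098\right) H{\left(-19,24 \right)} = \left(-739 + 1098\right) \left(-19\right) = 359 \left(-19\right) = -6821$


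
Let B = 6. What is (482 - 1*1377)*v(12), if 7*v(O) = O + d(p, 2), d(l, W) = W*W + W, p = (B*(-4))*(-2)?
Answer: -16110/7 ≈ -2301.4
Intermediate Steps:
p = 48 (p = (6*(-4))*(-2) = -24*(-2) = 48)
d(l, W) = W + W**2 (d(l, W) = W**2 + W = W + W**2)
v(O) = 6/7 + O/7 (v(O) = (O + 2*(1 + 2))/7 = (O + 2*3)/7 = (O + 6)/7 = (6 + O)/7 = 6/7 + O/7)
(482 - 1*1377)*v(12) = (482 - 1*1377)*(6/7 + (1/7)*12) = (482 - 1377)*(6/7 + 12/7) = -895*18/7 = -16110/7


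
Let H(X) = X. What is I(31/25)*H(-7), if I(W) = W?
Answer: -217/25 ≈ -8.6800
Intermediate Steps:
I(31/25)*H(-7) = (31/25)*(-7) = -217/25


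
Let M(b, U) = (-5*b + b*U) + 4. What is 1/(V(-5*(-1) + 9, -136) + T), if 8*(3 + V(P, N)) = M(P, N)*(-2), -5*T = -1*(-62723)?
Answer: -10/120551 ≈ -8.2952e-5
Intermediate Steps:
T = -62723/5 (T = -(-1)*(-62723)/5 = -⅕*62723 = -62723/5 ≈ -12545.)
M(b, U) = 4 - 5*b + U*b (M(b, U) = (-5*b + U*b) + 4 = 4 - 5*b + U*b)
V(P, N) = -4 + 5*P/4 - N*P/4 (V(P, N) = -3 + ((4 - 5*P + N*P)*(-2))/8 = -3 + (-8 + 10*P - 2*N*P)/8 = -3 + (-1 + 5*P/4 - N*P/4) = -4 + 5*P/4 - N*P/4)
1/(V(-5*(-1) + 9, -136) + T) = 1/((-4 + 5*(-5*(-1) + 9)/4 - ¼*(-136)*(-5*(-1) + 9)) - 62723/5) = 1/((-4 + 5*(5 + 9)/4 - ¼*(-136)*(5 + 9)) - 62723/5) = 1/((-4 + (5/4)*14 - ¼*(-136)*14) - 62723/5) = 1/((-4 + 35/2 + 476) - 62723/5) = 1/(979/2 - 62723/5) = 1/(-120551/10) = -10/120551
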